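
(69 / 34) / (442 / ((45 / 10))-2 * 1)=621 / 29444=0.02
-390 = -390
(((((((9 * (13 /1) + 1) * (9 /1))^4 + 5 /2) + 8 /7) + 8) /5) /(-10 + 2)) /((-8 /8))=17808449236867 /560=31800802208.69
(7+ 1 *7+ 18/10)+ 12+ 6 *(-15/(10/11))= -356/5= -71.20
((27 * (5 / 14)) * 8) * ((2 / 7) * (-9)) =-9720 / 49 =-198.37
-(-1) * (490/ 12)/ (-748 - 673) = -5/ 174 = -0.03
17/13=1.31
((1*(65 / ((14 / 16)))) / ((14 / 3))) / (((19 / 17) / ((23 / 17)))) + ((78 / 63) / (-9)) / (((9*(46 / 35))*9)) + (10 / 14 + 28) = 2247036058 / 46830231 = 47.98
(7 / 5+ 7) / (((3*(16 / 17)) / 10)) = 119 / 4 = 29.75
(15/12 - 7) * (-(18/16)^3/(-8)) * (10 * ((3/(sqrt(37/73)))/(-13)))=251505 * sqrt(2701)/3940352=3.32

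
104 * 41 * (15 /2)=31980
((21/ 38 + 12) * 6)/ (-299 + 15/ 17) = -24327/ 96292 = -0.25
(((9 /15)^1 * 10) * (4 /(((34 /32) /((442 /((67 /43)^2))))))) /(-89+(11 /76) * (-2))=-17987072 /390543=-46.06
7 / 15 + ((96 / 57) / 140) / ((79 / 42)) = 10651 / 22515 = 0.47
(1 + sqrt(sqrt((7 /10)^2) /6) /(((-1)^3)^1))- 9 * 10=-89- sqrt(105) /30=-89.34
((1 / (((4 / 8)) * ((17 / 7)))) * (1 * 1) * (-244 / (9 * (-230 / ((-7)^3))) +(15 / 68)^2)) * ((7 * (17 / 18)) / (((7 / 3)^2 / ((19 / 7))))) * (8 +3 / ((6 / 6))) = -40391973061 / 33500880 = -1205.70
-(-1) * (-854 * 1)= -854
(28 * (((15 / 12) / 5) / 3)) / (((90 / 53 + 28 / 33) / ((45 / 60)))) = 12243 / 17816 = 0.69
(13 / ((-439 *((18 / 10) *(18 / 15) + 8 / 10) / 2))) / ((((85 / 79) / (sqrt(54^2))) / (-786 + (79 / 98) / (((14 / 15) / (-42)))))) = 11172430035 / 13530419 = 825.73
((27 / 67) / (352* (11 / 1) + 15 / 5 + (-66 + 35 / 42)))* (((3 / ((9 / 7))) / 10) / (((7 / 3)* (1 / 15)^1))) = 243 / 1531553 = 0.00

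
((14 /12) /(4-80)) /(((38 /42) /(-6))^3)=583443 /130321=4.48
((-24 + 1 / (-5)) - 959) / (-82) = 2458 / 205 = 11.99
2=2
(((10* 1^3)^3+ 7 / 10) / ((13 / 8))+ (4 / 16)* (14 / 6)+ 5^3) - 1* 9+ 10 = 579071 / 780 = 742.40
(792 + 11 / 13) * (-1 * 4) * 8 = -329824 / 13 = -25371.08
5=5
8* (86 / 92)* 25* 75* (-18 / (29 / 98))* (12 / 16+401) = -228551557500 / 667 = -342656008.25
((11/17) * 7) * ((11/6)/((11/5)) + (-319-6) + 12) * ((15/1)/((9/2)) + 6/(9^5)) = -4731314126/1003833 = -4713.25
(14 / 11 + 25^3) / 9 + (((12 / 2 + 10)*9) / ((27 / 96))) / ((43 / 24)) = 8607739 / 4257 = 2022.02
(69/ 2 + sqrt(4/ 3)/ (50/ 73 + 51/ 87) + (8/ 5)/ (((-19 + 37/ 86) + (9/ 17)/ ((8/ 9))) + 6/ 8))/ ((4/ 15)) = 10585* sqrt(3)/ 5382 + 103971741/ 805816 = 132.43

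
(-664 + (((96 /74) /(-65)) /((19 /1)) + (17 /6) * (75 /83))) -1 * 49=-5388956403 /7585370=-710.44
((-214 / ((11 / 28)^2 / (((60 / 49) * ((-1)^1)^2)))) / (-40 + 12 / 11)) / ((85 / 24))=2304 / 187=12.32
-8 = -8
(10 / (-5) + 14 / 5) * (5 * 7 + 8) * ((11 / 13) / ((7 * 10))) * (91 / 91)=0.42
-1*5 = -5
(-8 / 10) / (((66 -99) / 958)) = 3832 / 165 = 23.22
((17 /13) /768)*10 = 0.02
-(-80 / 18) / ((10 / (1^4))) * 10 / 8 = 5 / 9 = 0.56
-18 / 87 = -6 / 29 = -0.21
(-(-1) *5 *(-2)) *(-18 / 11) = 180 / 11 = 16.36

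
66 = 66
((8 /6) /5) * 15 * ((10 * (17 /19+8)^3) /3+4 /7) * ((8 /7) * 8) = 86517488128 /1008273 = 85807.60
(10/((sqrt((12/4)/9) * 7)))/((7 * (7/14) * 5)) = 4 * sqrt(3)/49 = 0.14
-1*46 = -46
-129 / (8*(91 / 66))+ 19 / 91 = -4181 / 364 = -11.49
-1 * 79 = -79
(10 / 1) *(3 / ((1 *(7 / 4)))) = 120 / 7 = 17.14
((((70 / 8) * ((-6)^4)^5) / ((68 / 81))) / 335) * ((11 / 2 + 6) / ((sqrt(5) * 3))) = 195009578360995.33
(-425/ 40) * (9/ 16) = -765/ 128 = -5.98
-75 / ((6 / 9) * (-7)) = 225 / 14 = 16.07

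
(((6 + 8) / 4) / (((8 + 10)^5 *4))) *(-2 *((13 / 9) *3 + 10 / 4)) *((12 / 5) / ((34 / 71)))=-20377 / 642453120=-0.00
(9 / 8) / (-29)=-9 / 232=-0.04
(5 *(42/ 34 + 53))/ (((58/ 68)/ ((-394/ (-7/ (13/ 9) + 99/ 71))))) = 1676481820/ 46197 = 36289.84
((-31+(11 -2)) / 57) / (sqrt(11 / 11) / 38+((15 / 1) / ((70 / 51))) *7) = -11 / 2181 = -0.01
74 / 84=37 / 42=0.88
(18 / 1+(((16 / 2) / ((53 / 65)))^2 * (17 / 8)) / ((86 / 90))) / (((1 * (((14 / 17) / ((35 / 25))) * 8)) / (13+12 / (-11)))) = 31212703341 / 53146280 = 587.30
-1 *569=-569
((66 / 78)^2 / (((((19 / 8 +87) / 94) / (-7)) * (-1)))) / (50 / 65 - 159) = -5264 / 158015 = -0.03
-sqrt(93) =-9.64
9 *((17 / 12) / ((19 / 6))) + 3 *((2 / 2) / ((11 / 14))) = 3279 / 418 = 7.84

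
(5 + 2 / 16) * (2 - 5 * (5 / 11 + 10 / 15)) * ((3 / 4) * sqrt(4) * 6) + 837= 59019 / 88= 670.67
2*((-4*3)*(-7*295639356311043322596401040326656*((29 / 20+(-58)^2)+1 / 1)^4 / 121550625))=52481109462589484798831670000000000000000.00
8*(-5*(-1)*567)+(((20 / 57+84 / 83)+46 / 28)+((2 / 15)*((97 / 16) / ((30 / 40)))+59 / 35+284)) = 11410347736 / 496755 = 22969.77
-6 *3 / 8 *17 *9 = -1377 / 4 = -344.25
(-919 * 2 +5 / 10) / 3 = -1225 / 2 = -612.50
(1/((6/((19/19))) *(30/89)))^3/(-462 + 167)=-0.00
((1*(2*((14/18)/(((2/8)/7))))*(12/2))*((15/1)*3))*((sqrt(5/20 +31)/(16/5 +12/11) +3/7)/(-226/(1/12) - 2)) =-202125*sqrt(5)/80063 - 2520/1357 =-7.50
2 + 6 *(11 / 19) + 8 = 256 / 19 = 13.47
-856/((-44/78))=16692/11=1517.45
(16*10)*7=1120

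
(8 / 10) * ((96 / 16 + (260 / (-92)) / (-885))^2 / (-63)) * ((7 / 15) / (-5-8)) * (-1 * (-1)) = 2389058884 / 145428434775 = 0.02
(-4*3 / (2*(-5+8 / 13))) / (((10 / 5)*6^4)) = 13 / 24624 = 0.00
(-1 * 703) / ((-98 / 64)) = 22496 / 49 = 459.10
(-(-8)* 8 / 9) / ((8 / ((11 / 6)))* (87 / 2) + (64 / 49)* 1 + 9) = 34496 / 970803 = 0.04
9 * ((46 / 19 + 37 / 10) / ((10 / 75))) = 31401 / 76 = 413.17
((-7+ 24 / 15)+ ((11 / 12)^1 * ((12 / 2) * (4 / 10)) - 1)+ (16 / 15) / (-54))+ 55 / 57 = -25046 / 7695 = -3.25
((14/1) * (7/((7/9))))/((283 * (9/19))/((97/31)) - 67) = -116109/22262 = -5.22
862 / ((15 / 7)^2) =42238 / 225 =187.72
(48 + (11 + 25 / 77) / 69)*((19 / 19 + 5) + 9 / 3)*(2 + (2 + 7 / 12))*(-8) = -2558960 / 161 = -15894.16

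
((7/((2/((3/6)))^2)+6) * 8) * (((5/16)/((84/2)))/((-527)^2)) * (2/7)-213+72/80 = -1385476664993/6532186080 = -212.10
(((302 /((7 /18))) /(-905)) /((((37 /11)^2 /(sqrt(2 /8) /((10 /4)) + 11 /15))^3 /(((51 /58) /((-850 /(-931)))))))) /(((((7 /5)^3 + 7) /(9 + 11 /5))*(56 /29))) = -6973338874348 /25251558601576875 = -0.00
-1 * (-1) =1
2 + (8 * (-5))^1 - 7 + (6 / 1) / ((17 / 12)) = -693 / 17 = -40.76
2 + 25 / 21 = 67 / 21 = 3.19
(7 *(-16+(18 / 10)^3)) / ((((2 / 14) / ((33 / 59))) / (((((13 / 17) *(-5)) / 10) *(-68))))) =-53435382 / 7375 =-7245.48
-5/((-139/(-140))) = -700/139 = -5.04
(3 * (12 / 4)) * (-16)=-144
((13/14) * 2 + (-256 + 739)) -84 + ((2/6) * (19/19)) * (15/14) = 5617/14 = 401.21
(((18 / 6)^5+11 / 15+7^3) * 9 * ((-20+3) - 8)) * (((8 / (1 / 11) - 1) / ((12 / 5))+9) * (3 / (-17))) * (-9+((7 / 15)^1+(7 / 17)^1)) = -9897190953 / 1156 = -8561583.87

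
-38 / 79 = -0.48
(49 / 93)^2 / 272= 2401 / 2352528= 0.00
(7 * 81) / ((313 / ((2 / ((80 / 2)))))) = 567 / 6260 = 0.09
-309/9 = -103/3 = -34.33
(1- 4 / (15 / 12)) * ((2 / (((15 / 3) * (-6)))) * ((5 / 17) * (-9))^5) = -27064125 / 1419857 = -19.06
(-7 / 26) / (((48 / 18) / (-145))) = 3045 / 208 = 14.64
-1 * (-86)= 86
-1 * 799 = -799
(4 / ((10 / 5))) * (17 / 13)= 34 / 13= 2.62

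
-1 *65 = -65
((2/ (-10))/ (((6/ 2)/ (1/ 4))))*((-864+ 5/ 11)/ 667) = 413/ 19140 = 0.02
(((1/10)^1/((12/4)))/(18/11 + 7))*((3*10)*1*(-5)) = -11/19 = -0.58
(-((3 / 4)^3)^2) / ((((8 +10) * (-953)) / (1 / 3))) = 0.00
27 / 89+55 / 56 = 6407 / 4984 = 1.29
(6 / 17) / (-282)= -1 / 799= -0.00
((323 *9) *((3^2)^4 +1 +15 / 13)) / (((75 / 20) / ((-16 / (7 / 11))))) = -58203938496 / 455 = -127920743.95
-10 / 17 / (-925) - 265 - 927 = -3748838 / 3145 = -1192.00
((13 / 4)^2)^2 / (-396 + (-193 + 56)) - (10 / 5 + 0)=-23189 / 10496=-2.21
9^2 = 81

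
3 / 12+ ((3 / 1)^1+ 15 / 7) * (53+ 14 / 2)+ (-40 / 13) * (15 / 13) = 1444543 / 4732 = 305.27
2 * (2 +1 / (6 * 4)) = 49 / 12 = 4.08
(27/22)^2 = 729/484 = 1.51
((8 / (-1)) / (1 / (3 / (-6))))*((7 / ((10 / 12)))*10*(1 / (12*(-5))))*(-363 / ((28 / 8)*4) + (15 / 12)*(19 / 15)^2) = 30143 / 225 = 133.97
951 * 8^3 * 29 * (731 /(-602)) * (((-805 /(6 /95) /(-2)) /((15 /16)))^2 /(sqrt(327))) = -21392771483955200 * sqrt(327) /8829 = -43815665417529.22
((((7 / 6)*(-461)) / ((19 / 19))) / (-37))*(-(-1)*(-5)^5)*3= -136275.34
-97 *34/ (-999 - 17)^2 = -1649/ 516128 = -0.00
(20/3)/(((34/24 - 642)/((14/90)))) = -0.00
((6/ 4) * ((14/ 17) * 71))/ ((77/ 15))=3195/ 187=17.09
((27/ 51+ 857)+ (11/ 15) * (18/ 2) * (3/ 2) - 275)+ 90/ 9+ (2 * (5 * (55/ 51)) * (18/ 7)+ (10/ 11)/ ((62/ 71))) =256135281/ 405790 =631.20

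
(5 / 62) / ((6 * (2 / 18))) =15 / 124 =0.12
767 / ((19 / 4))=161.47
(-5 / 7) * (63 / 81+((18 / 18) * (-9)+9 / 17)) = 5885 / 1071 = 5.49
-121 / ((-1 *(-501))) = -121 / 501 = -0.24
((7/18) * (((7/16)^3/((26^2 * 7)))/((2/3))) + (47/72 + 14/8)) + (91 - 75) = 1834394629/99680256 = 18.40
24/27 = 8/9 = 0.89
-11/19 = -0.58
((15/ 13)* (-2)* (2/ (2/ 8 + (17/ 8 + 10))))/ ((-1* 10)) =16/ 429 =0.04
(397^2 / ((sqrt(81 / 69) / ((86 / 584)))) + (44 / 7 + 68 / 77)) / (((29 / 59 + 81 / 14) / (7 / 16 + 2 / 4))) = 12213 / 11407 + 2798978231 *sqrt(69) / 7267296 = 3200.34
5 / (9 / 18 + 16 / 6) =30 / 19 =1.58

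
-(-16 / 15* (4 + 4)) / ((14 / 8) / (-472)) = -241664 / 105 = -2301.56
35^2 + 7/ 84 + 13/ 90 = 220541/ 180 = 1225.23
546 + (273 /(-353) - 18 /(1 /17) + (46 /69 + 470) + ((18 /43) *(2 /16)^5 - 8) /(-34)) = 18013589822149 /25366659072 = 710.13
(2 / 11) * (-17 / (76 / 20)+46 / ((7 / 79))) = 136902 / 1463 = 93.58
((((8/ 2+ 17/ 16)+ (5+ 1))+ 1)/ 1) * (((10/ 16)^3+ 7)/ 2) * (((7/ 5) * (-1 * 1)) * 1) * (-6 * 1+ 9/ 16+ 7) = -25054295/ 262144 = -95.57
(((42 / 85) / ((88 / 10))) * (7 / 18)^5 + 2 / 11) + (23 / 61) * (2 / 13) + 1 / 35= 1758083215067 / 6538138326720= 0.27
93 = 93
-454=-454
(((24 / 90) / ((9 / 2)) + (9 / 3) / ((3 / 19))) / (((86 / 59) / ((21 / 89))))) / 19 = 1062649 / 6544170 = 0.16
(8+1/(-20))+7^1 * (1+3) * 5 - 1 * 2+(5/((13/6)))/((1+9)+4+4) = 113941/780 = 146.08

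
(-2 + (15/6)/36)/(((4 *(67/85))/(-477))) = 626195/2144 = 292.07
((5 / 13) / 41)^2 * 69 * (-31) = -0.19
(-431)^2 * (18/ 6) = 557283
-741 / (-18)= 247 / 6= 41.17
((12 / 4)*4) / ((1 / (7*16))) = 1344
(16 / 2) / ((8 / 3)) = 3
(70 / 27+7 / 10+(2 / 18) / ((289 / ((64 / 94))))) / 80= 12076247 / 293392800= 0.04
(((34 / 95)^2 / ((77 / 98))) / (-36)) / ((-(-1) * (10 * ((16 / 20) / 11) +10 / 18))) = -4046 / 1146175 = -0.00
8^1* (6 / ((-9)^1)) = -16 / 3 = -5.33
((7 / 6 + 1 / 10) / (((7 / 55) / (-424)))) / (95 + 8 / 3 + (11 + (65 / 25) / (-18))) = -2658480 / 68369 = -38.88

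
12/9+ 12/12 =7/3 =2.33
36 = 36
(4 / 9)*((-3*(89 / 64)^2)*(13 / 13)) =-7921 / 3072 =-2.58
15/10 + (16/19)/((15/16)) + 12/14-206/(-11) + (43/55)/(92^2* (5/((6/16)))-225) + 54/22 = 362398321807/14829772650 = 24.44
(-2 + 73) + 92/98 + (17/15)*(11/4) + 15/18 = 74371/980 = 75.89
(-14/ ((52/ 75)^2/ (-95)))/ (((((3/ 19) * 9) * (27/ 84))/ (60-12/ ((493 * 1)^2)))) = 134352819475000/ 369677529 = 363432.48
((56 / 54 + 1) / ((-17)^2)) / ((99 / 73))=365 / 70227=0.01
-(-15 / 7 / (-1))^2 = -225 / 49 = -4.59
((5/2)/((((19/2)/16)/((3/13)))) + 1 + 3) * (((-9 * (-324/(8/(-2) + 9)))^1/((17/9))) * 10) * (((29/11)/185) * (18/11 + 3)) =5607607968/5529095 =1014.20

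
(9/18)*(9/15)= 3/10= 0.30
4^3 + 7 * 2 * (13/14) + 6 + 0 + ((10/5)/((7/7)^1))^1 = 85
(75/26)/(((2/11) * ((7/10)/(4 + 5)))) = 37125/182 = 203.98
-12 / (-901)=12 / 901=0.01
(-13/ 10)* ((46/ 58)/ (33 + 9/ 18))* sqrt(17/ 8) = -299* sqrt(34)/ 38860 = -0.04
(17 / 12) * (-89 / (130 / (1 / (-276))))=1513 / 430560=0.00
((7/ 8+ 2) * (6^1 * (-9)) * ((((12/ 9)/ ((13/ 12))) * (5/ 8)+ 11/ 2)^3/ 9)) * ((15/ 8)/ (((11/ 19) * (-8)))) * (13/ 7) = 85164139755/ 26650624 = 3195.58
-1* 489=-489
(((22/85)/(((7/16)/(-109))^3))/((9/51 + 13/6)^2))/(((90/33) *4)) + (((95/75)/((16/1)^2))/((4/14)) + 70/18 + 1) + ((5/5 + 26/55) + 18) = -66804.64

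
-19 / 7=-2.71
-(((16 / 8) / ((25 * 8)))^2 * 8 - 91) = 113749 / 1250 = 91.00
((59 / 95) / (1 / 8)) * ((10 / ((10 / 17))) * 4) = 32096 / 95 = 337.85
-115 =-115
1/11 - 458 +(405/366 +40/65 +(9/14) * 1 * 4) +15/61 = -55366429/122122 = -453.37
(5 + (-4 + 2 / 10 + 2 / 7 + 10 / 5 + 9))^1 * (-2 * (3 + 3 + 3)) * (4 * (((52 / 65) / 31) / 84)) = -10488 / 37975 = -0.28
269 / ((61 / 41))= 11029 / 61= 180.80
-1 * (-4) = 4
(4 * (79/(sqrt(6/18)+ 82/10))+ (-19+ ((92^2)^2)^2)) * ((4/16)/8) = 12876661527021470043/80288 - 1975 * sqrt(3)/40144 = 160380897855488.53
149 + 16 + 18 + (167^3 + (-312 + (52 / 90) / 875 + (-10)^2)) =183386463776 / 39375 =4657434.00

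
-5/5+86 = 85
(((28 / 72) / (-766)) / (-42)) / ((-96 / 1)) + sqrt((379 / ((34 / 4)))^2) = 44.59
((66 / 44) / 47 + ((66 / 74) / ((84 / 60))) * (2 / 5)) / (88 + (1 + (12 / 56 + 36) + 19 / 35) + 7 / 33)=1151865 / 506029871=0.00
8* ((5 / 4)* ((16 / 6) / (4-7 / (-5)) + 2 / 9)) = 580 / 81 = 7.16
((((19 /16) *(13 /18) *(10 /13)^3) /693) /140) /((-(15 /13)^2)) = -19 /6286896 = -0.00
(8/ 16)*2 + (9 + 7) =17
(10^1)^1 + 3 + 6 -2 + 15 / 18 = 107 / 6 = 17.83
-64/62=-32/31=-1.03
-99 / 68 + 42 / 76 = -1167 / 1292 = -0.90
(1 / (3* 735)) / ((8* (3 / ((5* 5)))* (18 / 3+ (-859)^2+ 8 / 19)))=95 / 148386208824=0.00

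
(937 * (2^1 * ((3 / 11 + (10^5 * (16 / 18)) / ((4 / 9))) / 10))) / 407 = 2061402811 / 22385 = 92088.58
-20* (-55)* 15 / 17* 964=15906000 / 17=935647.06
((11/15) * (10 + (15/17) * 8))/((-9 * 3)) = -0.46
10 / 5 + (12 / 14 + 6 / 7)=26 / 7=3.71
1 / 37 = 0.03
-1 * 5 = -5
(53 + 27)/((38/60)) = 2400/19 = 126.32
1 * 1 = 1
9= 9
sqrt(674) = 25.96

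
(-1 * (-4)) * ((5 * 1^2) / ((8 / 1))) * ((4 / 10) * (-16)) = -16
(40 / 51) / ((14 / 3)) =0.17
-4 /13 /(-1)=4 /13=0.31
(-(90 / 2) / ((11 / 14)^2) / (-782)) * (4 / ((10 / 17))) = 1764 / 2783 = 0.63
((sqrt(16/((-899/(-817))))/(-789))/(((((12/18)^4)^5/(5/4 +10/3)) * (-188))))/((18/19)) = 44983823445 * sqrt(734483)/93218733555712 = 0.41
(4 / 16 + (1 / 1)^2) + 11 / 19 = 139 / 76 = 1.83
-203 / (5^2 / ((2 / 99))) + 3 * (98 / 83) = 693952 / 205425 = 3.38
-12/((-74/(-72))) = -432/37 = -11.68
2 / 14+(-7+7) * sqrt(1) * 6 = 1 / 7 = 0.14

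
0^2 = 0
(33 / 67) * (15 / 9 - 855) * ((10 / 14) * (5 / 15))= -140800 / 1407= -100.07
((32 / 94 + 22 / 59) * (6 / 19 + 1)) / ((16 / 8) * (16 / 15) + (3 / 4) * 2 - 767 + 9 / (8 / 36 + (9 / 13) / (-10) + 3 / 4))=-3134635500 / 2516226430931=-0.00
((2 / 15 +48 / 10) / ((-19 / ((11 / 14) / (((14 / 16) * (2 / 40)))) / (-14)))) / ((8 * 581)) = 3256 / 231819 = 0.01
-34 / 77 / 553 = -34 / 42581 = -0.00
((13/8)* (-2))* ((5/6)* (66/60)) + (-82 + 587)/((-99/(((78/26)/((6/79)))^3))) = -497974109/1584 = -314377.59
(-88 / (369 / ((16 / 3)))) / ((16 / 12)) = -0.95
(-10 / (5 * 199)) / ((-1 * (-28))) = -1 / 2786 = -0.00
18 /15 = 6 /5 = 1.20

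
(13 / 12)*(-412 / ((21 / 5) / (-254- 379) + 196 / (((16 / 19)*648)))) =-1220525280 / 964061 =-1266.02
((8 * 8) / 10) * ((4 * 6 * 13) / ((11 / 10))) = 19968 / 11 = 1815.27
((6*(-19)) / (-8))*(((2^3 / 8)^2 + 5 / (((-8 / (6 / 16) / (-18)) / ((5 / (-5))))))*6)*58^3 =-429563457 / 8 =-53695432.12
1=1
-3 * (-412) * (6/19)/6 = 1236/19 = 65.05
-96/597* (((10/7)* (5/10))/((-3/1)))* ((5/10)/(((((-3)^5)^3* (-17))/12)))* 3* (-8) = -2560/113265488889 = -0.00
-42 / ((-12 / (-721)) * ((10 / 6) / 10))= -15141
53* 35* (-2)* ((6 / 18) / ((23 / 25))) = -92750 / 69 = -1344.20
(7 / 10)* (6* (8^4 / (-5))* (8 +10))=-1548288 / 25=-61931.52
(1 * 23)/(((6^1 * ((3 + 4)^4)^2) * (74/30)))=115/426595274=0.00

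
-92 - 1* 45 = -137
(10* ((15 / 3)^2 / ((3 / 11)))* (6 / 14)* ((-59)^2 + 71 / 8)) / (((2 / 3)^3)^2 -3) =-2544118875 / 5404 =-470784.40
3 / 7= 0.43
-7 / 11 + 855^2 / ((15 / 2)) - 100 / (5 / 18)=1068203 / 11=97109.36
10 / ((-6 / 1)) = -5 / 3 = -1.67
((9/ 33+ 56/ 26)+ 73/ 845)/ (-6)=-3893/ 9295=-0.42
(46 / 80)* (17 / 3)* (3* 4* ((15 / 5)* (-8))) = -4692 / 5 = -938.40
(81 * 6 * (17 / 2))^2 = 17065161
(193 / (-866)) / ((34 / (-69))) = 13317 / 29444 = 0.45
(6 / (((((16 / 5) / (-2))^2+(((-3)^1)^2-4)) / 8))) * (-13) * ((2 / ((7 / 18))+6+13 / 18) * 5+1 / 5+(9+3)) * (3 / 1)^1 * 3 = -23431720 / 441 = -53133.15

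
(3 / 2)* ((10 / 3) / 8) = 0.62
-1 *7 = -7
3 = 3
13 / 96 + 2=205 / 96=2.14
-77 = -77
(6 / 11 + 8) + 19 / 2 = 397 / 22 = 18.05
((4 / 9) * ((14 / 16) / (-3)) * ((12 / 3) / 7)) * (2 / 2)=-0.07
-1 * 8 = -8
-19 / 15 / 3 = -19 / 45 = -0.42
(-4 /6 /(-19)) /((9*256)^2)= 1 /151289856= 0.00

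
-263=-263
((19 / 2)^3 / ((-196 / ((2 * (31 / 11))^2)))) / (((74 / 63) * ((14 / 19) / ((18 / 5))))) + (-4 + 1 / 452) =-1154235956813 / 1983131920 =-582.03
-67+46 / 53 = -3505 / 53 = -66.13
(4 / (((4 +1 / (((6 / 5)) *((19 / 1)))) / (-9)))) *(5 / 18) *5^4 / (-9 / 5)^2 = -5937500 / 12447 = -477.02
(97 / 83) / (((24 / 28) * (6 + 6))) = 679 / 5976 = 0.11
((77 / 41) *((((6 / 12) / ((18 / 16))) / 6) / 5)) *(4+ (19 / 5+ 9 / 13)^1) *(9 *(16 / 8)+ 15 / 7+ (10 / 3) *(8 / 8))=1995664 / 359775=5.55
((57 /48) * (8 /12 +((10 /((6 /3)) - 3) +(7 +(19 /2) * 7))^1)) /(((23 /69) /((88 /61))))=95513 /244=391.45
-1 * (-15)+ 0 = 15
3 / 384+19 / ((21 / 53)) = 128917 / 2688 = 47.96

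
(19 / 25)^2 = 361 / 625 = 0.58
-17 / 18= -0.94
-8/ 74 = -4/ 37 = -0.11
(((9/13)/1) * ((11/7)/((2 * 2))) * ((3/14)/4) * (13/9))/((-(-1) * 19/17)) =561/29792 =0.02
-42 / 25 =-1.68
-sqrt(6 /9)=-sqrt(6) /3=-0.82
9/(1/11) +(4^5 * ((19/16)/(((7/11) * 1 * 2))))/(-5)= -92.09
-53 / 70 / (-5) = 53 / 350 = 0.15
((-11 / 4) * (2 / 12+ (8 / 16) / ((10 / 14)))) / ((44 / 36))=-39 / 20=-1.95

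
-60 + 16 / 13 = -764 / 13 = -58.77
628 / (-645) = -628 / 645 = -0.97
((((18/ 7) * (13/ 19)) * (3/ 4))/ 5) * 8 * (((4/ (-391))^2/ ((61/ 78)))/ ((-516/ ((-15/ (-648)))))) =-676/ 53333912779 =-0.00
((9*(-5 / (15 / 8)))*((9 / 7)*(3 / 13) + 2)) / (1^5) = -5016 / 91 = -55.12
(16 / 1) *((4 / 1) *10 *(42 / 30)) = 896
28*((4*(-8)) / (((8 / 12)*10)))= -672 / 5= -134.40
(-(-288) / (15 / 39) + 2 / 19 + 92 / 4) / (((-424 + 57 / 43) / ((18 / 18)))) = -3153233 / 1726625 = -1.83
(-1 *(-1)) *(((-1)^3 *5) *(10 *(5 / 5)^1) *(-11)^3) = 66550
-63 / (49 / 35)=-45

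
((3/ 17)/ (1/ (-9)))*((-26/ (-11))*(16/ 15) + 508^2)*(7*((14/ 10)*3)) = -56334631248/ 4675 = -12050188.50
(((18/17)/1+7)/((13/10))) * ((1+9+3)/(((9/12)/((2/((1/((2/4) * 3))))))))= 5480/17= 322.35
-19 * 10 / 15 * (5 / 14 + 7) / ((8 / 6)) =-1957 / 28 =-69.89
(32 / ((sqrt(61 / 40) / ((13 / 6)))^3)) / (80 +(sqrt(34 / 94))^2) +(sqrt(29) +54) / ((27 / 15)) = 33042880*sqrt(610) / 379463859 +5*sqrt(29) / 9 +30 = 35.14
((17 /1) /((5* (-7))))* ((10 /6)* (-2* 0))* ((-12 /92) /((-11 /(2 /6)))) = 0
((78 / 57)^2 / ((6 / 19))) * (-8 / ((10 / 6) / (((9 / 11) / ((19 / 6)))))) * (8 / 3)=-389376 / 19855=-19.61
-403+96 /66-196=-6573 /11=-597.55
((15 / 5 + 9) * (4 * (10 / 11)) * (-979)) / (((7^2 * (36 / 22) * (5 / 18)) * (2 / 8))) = -7672.16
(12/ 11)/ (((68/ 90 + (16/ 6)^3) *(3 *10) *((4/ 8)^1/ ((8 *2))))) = 864/ 14641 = 0.06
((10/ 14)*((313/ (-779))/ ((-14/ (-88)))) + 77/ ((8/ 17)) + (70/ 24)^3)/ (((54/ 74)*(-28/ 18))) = -455477872453/ 2770298496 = -164.41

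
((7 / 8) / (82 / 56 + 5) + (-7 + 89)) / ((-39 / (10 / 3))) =-49555 / 7059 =-7.02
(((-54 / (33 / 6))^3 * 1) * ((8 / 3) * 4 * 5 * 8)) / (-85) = 107495424 / 22627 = 4750.76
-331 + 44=-287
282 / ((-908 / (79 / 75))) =-3713 / 11350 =-0.33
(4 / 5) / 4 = 1 / 5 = 0.20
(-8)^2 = 64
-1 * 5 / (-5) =1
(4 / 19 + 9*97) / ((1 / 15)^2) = 3732975 / 19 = 196472.37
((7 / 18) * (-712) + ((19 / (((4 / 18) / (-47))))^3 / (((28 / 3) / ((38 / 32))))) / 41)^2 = 70925063695550216475994768969 / 1748995670016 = 40551880665834573.73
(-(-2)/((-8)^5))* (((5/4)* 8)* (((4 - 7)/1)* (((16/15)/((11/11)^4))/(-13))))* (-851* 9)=7659/6656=1.15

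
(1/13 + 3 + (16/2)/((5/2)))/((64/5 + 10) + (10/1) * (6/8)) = 272/1313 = 0.21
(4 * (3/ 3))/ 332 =1/ 83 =0.01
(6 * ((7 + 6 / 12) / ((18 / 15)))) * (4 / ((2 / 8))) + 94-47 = 647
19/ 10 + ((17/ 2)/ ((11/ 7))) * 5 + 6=34.95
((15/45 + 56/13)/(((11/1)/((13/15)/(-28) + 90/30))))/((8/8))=225707/180180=1.25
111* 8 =888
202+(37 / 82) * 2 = 8319 / 41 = 202.90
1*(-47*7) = -329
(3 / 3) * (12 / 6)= 2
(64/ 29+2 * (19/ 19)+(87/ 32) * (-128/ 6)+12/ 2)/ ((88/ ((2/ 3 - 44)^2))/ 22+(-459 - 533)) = 5855850/ 121544539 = 0.05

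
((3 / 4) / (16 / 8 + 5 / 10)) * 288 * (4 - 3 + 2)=1296 / 5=259.20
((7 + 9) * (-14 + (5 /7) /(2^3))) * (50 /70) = -158.98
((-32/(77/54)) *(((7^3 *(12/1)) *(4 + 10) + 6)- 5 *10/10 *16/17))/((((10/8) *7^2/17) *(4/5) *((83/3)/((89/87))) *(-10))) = 15065925696/9081611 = 1658.95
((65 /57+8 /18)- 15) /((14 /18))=-2294 /133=-17.25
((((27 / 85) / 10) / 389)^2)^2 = 531441 / 11952922624183506250000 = 0.00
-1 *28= -28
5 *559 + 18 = 2813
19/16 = 1.19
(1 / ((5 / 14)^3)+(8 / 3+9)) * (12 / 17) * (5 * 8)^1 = 403424 / 425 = 949.23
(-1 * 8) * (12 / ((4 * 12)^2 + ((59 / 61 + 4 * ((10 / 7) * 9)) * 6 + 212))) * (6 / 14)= -8784 / 604285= -0.01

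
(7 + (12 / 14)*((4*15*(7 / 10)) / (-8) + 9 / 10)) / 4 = 229 / 280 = 0.82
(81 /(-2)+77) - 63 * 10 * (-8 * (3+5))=80713 /2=40356.50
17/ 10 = 1.70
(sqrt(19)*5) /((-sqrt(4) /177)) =-885*sqrt(19) /2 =-1928.81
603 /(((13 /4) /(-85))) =-205020 /13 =-15770.77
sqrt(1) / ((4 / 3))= 3 / 4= 0.75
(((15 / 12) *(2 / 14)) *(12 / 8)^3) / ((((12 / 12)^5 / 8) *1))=135 / 28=4.82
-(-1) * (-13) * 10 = -130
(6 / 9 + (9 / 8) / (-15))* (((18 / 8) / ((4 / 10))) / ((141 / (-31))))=-2201 / 3008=-0.73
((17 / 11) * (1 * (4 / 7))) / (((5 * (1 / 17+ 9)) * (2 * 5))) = 289 / 148225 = 0.00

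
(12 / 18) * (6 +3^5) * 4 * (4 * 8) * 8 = 169984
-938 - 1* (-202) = -736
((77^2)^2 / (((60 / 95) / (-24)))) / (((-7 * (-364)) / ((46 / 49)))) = -6398117 / 13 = -492162.85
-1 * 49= -49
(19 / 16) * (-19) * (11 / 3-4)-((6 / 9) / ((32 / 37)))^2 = 15959 / 2304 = 6.93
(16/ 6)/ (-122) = -4/ 183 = -0.02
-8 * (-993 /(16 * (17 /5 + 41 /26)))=64545 /647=99.76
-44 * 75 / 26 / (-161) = 1650 / 2093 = 0.79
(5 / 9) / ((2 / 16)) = 40 / 9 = 4.44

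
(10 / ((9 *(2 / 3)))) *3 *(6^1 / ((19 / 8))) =240 / 19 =12.63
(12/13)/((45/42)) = 56/65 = 0.86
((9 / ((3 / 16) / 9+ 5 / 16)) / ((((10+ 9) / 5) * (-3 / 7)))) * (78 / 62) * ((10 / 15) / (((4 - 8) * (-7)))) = -585 / 1178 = -0.50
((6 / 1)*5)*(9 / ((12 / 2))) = 45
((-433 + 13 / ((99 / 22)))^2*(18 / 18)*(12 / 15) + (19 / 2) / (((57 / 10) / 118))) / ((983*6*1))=30009107 / 1194345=25.13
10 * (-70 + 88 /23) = -15220 /23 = -661.74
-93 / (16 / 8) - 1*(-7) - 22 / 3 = -281 / 6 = -46.83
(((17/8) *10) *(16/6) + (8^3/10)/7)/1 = 63.98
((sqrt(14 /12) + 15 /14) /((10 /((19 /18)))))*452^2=485222 /21 + 485222*sqrt(42) /135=46399.13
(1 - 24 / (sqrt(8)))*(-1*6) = -6 + 36*sqrt(2) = 44.91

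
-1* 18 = -18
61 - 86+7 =-18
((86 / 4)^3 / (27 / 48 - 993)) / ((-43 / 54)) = 12.58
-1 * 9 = -9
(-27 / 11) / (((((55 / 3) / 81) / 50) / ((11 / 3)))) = -21870 / 11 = -1988.18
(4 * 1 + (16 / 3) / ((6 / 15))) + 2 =58 / 3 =19.33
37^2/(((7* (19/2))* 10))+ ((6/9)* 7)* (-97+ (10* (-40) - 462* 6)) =-30430283/1995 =-15253.27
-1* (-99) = 99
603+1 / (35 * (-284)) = 5993819 / 9940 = 603.00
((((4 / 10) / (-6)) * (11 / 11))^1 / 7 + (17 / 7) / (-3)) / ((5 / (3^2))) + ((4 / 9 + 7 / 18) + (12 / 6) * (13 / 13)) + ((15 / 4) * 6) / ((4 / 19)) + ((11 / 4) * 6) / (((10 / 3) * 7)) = 457553 / 4200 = 108.94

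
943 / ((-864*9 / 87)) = -27347 / 2592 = -10.55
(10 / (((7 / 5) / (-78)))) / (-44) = 975 / 77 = 12.66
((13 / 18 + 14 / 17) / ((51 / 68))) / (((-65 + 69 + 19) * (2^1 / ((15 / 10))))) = 473 / 7038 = 0.07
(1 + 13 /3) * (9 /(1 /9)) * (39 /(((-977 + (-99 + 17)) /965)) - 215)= -38206080 /353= -108232.52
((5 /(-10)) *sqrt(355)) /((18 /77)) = -77 *sqrt(355) /36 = -40.30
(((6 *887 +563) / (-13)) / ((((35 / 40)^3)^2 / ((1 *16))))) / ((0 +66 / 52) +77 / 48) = -107709726720 / 19176787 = -5616.67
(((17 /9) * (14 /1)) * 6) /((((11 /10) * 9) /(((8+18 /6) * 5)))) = 23800 /27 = 881.48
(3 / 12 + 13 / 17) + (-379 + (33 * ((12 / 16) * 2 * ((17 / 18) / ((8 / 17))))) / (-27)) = -5605891 / 14688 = -381.66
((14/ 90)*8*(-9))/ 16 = -7/ 10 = -0.70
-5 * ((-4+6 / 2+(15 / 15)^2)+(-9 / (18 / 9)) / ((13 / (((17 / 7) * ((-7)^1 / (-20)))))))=153 / 104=1.47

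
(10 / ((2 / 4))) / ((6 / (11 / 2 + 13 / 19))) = 1175 / 57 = 20.61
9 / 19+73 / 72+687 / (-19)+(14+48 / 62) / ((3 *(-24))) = -34.88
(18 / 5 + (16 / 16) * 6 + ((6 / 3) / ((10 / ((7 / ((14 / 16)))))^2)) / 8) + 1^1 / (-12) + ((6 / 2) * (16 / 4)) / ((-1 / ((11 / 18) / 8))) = 219 / 25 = 8.76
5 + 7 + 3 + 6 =21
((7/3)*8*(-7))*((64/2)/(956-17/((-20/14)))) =-4.32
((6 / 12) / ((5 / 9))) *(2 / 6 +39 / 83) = 60 / 83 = 0.72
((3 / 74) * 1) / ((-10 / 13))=-39 / 740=-0.05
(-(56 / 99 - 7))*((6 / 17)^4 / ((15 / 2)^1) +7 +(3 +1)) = 2926708603 / 41342895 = 70.79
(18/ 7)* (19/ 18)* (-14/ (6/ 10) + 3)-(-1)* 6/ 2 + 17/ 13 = -50.88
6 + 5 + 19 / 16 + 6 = 291 / 16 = 18.19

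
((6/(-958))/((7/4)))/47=-12/157591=-0.00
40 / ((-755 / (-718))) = 5744 / 151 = 38.04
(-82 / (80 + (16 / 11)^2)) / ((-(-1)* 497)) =-4961 / 2469096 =-0.00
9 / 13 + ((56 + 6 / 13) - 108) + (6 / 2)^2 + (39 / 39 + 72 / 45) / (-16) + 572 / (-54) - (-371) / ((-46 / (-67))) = 315020291 / 645840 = 487.77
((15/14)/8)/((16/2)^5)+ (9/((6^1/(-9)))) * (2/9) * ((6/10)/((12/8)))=-22020021/18350080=-1.20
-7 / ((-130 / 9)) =63 / 130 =0.48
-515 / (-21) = 24.52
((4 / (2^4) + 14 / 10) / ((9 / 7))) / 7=11 / 60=0.18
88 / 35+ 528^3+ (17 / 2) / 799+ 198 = 484281921807 / 3290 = 147198152.52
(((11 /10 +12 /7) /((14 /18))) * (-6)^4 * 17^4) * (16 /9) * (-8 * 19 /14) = -12964939439616 /1715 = -7559731451.67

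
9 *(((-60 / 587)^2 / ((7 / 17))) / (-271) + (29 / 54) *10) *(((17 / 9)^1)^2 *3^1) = 27390616460065 / 52945438833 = 517.34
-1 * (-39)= 39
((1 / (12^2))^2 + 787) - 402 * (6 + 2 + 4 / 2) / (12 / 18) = -108718847 / 20736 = -5243.00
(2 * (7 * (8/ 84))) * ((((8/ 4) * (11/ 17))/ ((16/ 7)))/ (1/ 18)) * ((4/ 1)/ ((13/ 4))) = 3696/ 221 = 16.72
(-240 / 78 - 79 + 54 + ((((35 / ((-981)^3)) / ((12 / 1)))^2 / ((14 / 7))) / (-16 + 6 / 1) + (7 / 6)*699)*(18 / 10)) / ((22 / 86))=229554050574631682220256357 / 40784961817849478074560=5628.40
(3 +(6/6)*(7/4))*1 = 19/4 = 4.75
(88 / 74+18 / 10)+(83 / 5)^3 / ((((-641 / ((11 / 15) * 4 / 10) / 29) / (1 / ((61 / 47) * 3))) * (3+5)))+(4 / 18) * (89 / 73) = 1731042927701 / 1320147512500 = 1.31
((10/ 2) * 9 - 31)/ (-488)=-7/ 244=-0.03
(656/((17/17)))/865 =656/865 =0.76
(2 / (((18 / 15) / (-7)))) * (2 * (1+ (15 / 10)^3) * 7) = -8575 / 12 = -714.58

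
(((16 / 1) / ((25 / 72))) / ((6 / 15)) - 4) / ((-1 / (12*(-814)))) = 1086201.60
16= 16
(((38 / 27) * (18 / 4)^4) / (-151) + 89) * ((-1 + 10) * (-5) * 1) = -4630275 / 1208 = -3833.01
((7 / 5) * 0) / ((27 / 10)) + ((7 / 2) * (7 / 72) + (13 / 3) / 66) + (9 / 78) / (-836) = 158767 / 391248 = 0.41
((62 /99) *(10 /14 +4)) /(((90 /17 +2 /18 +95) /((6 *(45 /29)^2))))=19209150 /45218047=0.42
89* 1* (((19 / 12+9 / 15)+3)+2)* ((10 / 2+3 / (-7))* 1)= 306872 / 105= 2922.59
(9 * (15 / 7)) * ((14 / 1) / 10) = 27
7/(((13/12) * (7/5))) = 60/13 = 4.62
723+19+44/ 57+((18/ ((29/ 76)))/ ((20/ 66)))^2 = 29931381938/ 1198425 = 24975.60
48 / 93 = 16 / 31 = 0.52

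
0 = 0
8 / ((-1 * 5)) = -8 / 5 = -1.60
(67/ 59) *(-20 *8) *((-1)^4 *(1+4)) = -53600/ 59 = -908.47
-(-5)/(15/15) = 5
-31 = -31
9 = 9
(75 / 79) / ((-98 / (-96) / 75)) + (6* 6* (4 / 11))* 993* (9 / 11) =5014368288 / 468391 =10705.52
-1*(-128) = 128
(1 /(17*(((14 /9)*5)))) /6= 3 /2380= 0.00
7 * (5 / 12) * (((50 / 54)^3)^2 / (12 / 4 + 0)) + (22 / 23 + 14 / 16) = 1568112749387 / 641568329784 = 2.44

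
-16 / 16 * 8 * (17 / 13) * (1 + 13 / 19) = -4352 / 247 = -17.62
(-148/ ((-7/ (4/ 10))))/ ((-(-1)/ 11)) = 3256/ 35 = 93.03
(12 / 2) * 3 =18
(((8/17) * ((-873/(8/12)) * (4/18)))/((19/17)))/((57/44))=-34144/361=-94.58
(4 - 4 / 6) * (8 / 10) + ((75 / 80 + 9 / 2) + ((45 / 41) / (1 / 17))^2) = 28744709 / 80688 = 356.25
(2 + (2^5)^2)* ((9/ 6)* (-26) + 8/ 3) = -37278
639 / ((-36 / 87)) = -6177 / 4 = -1544.25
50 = 50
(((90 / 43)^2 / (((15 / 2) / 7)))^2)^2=3266533992960000 / 11688200277601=279.47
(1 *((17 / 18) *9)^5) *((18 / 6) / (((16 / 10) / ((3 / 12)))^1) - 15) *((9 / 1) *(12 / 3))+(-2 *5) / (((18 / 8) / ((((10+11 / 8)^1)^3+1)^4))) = -179640633400516062714285 / 8589934592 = -20912922150515.49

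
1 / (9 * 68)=1 / 612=0.00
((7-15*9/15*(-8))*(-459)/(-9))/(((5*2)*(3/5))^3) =1343/72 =18.65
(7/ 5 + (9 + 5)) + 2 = 87/ 5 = 17.40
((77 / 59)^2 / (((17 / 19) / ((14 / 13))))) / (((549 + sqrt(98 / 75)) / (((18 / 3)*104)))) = 3117008109600 / 1337694723929 - 2649551520*sqrt(6) / 1337694723929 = 2.33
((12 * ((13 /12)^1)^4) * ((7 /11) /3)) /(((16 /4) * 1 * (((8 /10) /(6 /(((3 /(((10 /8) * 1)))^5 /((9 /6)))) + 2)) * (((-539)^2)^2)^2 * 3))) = 758437355 /7001353930107089282840933695488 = 0.00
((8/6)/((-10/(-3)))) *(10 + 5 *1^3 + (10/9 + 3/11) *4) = 4066/495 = 8.21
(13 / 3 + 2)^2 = 361 / 9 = 40.11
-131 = -131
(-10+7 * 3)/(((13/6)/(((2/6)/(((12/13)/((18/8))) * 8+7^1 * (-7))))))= -66/1783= -0.04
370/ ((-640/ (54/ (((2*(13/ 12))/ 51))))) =-152847/ 208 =-734.84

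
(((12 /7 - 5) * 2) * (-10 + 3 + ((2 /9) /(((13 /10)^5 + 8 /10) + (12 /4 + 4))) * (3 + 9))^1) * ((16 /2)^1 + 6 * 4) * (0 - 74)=-2546426521984 /24177153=-105323.67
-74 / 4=-37 / 2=-18.50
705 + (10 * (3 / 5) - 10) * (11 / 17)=11941 / 17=702.41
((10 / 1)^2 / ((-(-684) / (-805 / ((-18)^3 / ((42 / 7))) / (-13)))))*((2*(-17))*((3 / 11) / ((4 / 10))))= 1710625 / 7922772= 0.22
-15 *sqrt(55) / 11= -10.11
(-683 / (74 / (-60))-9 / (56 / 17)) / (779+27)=1141779 / 1670032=0.68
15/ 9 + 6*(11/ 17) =283/ 51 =5.55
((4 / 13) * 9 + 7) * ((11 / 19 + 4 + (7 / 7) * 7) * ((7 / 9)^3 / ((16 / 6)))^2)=821778265 / 233361648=3.52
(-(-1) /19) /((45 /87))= 29 /285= 0.10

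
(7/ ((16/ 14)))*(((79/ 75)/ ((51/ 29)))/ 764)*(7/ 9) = 785813/ 210405600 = 0.00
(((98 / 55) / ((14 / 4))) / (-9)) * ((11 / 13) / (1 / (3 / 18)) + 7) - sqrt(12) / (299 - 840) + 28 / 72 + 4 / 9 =2 * sqrt(3) / 541 + 16579 / 38610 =0.44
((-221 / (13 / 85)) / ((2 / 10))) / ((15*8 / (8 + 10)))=-4335 / 4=-1083.75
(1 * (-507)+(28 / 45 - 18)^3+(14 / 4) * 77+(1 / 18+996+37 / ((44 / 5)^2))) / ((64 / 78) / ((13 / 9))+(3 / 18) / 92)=-7877.09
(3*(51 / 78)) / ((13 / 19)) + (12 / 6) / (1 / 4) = 10.87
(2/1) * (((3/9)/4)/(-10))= -1/60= -0.02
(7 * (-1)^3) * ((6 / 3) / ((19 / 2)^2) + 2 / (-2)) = 2471 / 361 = 6.84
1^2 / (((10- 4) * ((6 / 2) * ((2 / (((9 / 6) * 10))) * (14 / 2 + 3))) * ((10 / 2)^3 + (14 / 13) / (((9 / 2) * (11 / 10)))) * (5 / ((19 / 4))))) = 8151 / 25784800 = 0.00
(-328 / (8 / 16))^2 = 430336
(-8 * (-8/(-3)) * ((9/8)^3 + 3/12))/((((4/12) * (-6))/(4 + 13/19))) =83.63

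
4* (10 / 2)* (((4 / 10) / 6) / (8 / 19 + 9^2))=76 / 4641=0.02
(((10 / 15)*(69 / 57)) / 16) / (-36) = -23 / 16416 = -0.00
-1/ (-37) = 1/ 37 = 0.03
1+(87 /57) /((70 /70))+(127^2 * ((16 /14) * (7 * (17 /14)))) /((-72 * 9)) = -239.27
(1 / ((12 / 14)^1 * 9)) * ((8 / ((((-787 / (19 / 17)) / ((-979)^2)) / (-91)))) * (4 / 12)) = 46400045692 / 1083699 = 42816.36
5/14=0.36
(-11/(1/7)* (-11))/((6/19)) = 16093/6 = 2682.17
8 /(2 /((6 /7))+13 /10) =240 /109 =2.20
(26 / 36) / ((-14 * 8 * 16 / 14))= -13 / 2304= -0.01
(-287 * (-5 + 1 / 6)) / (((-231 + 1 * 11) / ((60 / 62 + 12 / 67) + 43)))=-278.36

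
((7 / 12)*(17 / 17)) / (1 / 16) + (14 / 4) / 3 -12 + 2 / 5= -11 / 10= -1.10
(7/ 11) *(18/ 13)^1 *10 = 8.81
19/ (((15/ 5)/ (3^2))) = 57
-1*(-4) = 4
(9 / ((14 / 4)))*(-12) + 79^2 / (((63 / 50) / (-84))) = -8738048 / 21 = -416097.52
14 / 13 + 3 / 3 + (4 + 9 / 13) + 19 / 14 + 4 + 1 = 2389 / 182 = 13.13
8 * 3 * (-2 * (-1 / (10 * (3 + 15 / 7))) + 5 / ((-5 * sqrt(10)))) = 14 / 15-12 * sqrt(10) / 5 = -6.66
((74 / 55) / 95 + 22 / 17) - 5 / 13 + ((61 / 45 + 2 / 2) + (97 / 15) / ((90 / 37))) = 370248607 / 62355150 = 5.94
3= 3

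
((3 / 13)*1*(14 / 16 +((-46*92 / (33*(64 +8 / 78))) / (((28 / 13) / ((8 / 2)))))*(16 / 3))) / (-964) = 21876031 / 4824820000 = 0.00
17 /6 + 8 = 65 /6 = 10.83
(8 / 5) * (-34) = -272 / 5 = -54.40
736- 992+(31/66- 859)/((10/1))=-225623/660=-341.85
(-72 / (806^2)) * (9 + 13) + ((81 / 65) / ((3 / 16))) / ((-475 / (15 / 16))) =-1200033 / 77144275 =-0.02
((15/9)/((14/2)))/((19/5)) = 25/399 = 0.06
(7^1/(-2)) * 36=-126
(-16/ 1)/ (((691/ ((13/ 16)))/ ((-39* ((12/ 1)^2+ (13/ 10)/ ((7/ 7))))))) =736671/ 6910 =106.61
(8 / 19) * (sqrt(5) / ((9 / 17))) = 136 * sqrt(5) / 171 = 1.78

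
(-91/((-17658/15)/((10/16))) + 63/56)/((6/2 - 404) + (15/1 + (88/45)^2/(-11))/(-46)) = -95304525/32597819912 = -0.00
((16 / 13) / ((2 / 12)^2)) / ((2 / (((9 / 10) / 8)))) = 162 / 65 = 2.49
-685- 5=-690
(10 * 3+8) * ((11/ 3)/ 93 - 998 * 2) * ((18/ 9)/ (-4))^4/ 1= -10580587/ 2232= -4740.41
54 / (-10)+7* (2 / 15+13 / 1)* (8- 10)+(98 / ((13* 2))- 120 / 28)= -259054 / 1365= -189.78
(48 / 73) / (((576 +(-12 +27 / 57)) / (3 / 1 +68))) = 21584 / 260975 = 0.08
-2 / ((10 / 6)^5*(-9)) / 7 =54 / 21875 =0.00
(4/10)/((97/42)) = 0.17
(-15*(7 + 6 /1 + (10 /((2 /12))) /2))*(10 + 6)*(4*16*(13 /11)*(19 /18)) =-823932.12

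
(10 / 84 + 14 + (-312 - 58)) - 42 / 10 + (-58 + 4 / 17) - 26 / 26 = -418.85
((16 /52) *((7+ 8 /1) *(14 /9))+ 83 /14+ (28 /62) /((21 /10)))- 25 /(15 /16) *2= -677213 /16926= -40.01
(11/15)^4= 14641/50625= 0.29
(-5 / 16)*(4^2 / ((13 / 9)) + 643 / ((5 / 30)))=-125745 / 104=-1209.09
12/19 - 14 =-13.37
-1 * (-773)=773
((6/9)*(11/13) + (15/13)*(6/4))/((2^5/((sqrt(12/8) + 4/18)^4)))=44929*sqrt(6)/909792 + 12669083/65505024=0.31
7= 7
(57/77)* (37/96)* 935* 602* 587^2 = 885357985585/16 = 55334874099.06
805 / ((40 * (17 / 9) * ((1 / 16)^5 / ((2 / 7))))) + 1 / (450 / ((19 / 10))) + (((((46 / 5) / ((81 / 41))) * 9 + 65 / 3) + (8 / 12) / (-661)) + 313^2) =55454953800901 / 16855500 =3290021.29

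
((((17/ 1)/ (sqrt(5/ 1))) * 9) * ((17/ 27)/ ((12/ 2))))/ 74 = 289 * sqrt(5)/ 6660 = 0.10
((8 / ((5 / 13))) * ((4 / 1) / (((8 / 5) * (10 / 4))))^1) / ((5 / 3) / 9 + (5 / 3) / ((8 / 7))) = 22464 / 1775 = 12.66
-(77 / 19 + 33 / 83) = -7018 / 1577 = -4.45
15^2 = 225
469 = 469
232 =232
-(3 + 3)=-6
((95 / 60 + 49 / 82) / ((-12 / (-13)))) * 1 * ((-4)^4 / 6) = 111592 / 1107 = 100.81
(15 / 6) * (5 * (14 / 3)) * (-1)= -175 / 3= -58.33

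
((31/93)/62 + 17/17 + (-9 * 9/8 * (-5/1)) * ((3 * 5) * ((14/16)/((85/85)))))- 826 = -955543/5952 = -160.54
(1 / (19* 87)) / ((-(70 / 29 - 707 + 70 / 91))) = 13 / 15124323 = 0.00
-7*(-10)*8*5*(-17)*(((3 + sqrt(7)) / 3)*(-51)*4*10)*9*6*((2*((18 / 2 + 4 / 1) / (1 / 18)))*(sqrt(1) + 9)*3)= 24540122880000*sqrt(7) + 73620368640000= 138547430923446.16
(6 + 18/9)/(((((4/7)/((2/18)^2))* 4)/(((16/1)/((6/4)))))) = 112/243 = 0.46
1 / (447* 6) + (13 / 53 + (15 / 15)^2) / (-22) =-7993 / 142146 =-0.06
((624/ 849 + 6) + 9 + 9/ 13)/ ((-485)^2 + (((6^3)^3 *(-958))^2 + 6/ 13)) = 60436/ 342912497152271315164969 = 0.00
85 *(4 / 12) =28.33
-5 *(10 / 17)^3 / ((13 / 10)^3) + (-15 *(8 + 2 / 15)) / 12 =-688425521 / 64763166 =-10.63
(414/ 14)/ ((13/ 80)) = 16560/ 91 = 181.98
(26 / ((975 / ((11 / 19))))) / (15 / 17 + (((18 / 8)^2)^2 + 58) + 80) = 95744 / 1020233025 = 0.00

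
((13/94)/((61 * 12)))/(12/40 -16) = -65/5401428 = -0.00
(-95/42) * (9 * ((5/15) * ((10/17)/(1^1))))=-475/119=-3.99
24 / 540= 2 / 45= 0.04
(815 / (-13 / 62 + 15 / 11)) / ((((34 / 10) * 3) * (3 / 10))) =27791500 / 120411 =230.81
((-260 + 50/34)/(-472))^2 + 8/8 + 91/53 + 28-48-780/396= -18.95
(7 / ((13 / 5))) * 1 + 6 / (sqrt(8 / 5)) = 35 / 13 + 3 * sqrt(10) / 2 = 7.44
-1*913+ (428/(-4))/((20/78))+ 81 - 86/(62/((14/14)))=-387713/310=-1250.69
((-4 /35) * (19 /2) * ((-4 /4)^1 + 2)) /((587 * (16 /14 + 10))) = -19 /114465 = -0.00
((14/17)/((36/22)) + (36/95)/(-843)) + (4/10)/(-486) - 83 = -1819527233/22055409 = -82.50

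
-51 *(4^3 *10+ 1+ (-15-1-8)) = -31467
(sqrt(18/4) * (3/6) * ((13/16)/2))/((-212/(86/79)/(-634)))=531609 * sqrt(2)/535936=1.40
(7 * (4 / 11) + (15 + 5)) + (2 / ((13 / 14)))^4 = 13844344 / 314171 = 44.07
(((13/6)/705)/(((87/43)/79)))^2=1950193921/135431360100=0.01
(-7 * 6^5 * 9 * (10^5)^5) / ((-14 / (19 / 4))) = 1662120000000000000000000000000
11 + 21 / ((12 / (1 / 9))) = 403 / 36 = 11.19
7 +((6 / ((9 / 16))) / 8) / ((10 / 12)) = 43 / 5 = 8.60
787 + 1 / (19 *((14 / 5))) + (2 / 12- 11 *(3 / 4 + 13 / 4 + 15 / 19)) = 293066 / 399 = 734.50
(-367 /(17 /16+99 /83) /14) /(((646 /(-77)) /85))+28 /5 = 7020088 /56905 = 123.37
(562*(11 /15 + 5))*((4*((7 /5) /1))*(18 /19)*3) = 24359328 /475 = 51282.80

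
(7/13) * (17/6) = 119/78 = 1.53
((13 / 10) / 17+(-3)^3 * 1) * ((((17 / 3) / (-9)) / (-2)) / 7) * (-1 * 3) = 4577 / 1260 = 3.63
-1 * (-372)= 372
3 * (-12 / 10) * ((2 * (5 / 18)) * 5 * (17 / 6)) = -85 / 3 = -28.33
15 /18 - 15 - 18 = -193 /6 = -32.17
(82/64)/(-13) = -41/416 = -0.10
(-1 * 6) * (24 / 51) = -48 / 17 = -2.82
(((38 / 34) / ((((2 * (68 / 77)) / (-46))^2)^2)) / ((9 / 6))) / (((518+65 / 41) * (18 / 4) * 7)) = 1094746744586957 / 52267185223488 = 20.95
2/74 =1/37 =0.03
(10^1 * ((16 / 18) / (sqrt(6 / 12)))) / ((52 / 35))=700 * sqrt(2) / 117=8.46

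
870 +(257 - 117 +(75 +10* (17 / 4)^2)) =10125 / 8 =1265.62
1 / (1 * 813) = 1 / 813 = 0.00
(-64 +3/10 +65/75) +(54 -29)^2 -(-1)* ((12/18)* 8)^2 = 10631/18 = 590.61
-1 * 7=-7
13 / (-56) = -13 / 56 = -0.23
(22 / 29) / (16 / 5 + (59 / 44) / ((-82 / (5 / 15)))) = 0.24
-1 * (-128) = 128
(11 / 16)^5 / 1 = 161051 / 1048576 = 0.15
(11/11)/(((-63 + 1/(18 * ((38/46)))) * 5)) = -342/107615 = -0.00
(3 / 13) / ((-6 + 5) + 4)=1 / 13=0.08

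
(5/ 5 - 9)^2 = 64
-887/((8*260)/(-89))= 78943/2080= 37.95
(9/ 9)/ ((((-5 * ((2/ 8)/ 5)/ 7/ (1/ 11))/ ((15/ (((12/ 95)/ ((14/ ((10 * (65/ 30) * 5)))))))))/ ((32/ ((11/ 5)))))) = -893760/ 1573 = -568.19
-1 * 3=-3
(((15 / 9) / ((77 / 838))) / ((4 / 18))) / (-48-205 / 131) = -823335 / 499961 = -1.65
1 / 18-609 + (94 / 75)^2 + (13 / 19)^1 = -14408873 / 23750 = -606.69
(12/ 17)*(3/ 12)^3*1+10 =2723/ 272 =10.01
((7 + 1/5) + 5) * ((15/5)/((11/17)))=56.56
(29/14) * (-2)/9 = -29/63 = -0.46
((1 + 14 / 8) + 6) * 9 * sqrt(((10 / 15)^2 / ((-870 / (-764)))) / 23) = 7 * sqrt(3821910) / 1334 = 10.26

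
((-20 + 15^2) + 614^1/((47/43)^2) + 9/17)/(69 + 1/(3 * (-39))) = 790279659/75781954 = 10.43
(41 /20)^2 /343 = 0.01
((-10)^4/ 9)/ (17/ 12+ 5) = 40000/ 231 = 173.16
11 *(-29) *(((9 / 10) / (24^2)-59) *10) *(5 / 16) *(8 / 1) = 60225605 / 128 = 470512.54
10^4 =10000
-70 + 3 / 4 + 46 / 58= -7941 / 116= -68.46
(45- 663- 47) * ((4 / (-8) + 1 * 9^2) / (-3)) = 107065 / 6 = 17844.17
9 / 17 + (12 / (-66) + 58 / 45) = 13771 / 8415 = 1.64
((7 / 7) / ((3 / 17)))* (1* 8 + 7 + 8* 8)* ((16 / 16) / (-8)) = -1343 / 24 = -55.96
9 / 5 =1.80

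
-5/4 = -1.25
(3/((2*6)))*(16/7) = 4/7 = 0.57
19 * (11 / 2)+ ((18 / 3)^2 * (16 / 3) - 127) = 339 / 2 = 169.50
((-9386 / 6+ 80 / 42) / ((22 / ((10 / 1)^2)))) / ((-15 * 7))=109370 / 1617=67.64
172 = 172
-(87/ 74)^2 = -1.38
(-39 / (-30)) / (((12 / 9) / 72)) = 351 / 5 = 70.20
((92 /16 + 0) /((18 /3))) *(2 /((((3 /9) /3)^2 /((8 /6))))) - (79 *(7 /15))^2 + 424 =-163834 /225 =-728.15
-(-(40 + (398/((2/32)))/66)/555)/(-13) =-4504/238095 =-0.02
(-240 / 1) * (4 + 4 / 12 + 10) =-3440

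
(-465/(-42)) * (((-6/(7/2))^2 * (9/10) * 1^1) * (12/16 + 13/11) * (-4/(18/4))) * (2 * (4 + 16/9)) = -2192320/3773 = -581.05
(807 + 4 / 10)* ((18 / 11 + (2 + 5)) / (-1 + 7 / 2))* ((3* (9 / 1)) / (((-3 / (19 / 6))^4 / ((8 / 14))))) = 908728333 / 17010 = 53423.18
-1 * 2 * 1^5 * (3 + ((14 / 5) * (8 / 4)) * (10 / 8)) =-20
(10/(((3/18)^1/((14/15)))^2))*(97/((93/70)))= 2129344/93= 22896.17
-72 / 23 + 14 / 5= -38 / 115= -0.33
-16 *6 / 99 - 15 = -527 / 33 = -15.97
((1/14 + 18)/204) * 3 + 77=73557/952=77.27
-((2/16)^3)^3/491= -1/65900904448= -0.00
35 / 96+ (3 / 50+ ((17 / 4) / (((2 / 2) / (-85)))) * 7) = -6067981 / 2400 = -2528.33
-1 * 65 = -65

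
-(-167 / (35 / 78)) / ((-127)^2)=13026 / 564515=0.02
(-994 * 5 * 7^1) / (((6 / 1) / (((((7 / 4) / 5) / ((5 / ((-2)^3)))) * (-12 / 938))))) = -13916 / 335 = -41.54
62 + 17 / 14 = 885 / 14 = 63.21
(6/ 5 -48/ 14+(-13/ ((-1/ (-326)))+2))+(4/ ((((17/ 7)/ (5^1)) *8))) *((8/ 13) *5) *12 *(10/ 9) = -97368094/ 23205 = -4196.00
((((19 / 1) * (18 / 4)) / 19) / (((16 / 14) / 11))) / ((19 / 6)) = 2079 / 152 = 13.68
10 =10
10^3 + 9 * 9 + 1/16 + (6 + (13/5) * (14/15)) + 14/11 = 14398057/13200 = 1090.76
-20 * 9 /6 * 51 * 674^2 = -695042280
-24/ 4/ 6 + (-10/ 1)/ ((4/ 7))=-37/ 2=-18.50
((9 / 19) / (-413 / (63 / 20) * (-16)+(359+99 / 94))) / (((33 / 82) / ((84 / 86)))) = 8740872 / 18686893775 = 0.00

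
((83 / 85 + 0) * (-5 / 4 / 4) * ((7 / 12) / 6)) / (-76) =581 / 1488384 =0.00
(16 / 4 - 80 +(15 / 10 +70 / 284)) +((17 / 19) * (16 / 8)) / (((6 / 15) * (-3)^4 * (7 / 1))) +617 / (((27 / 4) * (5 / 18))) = 974541391 / 3824415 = 254.82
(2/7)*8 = 16/7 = 2.29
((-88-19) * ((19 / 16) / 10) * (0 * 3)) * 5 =0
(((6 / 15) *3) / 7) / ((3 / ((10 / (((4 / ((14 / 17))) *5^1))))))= 2 / 85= 0.02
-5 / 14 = -0.36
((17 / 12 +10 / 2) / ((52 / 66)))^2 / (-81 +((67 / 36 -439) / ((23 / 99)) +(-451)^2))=16500407 / 50111428432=0.00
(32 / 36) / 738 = 4 / 3321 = 0.00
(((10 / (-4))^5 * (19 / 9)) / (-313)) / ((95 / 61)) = 38125 / 90144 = 0.42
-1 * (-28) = 28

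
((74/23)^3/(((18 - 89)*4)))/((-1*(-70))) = -50653/30234995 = -0.00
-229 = -229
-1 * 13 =-13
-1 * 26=-26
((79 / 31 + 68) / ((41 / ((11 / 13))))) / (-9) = -2673 / 16523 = -0.16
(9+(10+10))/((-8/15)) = -435/8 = -54.38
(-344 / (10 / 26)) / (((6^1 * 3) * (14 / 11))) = -12298 / 315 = -39.04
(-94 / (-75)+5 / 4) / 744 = 751 / 223200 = 0.00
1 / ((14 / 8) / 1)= 4 / 7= 0.57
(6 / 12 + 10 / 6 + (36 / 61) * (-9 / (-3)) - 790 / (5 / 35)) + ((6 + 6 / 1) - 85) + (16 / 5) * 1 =-10240429 / 1830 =-5595.86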